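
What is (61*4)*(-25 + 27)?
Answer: 488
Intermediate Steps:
(61*4)*(-25 + 27) = 244*2 = 488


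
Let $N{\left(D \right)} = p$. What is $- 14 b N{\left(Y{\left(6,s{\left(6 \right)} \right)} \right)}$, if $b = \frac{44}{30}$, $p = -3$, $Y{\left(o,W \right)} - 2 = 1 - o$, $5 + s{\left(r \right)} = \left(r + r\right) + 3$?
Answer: $\frac{308}{5} \approx 61.6$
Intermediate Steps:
$s{\left(r \right)} = -2 + 2 r$ ($s{\left(r \right)} = -5 + \left(\left(r + r\right) + 3\right) = -5 + \left(2 r + 3\right) = -5 + \left(3 + 2 r\right) = -2 + 2 r$)
$Y{\left(o,W \right)} = 3 - o$ ($Y{\left(o,W \right)} = 2 - \left(-1 + o\right) = 3 - o$)
$N{\left(D \right)} = -3$
$b = \frac{22}{15}$ ($b = 44 \cdot \frac{1}{30} = \frac{22}{15} \approx 1.4667$)
$- 14 b N{\left(Y{\left(6,s{\left(6 \right)} \right)} \right)} = \left(-14\right) \frac{22}{15} \left(-3\right) = \left(- \frac{308}{15}\right) \left(-3\right) = \frac{308}{5}$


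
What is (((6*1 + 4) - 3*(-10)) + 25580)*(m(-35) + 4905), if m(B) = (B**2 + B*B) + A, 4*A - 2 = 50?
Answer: 188768160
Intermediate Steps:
A = 13 (A = 1/2 + (1/4)*50 = 1/2 + 25/2 = 13)
m(B) = 13 + 2*B**2 (m(B) = (B**2 + B*B) + 13 = (B**2 + B**2) + 13 = 2*B**2 + 13 = 13 + 2*B**2)
(((6*1 + 4) - 3*(-10)) + 25580)*(m(-35) + 4905) = (((6*1 + 4) - 3*(-10)) + 25580)*((13 + 2*(-35)**2) + 4905) = (((6 + 4) + 30) + 25580)*((13 + 2*1225) + 4905) = ((10 + 30) + 25580)*((13 + 2450) + 4905) = (40 + 25580)*(2463 + 4905) = 25620*7368 = 188768160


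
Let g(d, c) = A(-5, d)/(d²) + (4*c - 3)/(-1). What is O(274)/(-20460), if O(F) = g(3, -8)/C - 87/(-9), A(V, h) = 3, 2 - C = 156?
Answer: -109/236313 ≈ -0.00046125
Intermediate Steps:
C = -154 (C = 2 - 1*156 = 2 - 156 = -154)
g(d, c) = 3 - 4*c + 3/d² (g(d, c) = 3/(d²) + (4*c - 3)/(-1) = 3/d² + (-3 + 4*c)*(-1) = 3/d² + (3 - 4*c) = 3 - 4*c + 3/d²)
O(F) = 2180/231 (O(F) = (3 - 4*(-8) + 3/3²)/(-154) - 87/(-9) = (3 + 32 + 3*(⅑))*(-1/154) - 87*(-⅑) = (3 + 32 + ⅓)*(-1/154) + 29/3 = (106/3)*(-1/154) + 29/3 = -53/231 + 29/3 = 2180/231)
O(274)/(-20460) = (2180/231)/(-20460) = (2180/231)*(-1/20460) = -109/236313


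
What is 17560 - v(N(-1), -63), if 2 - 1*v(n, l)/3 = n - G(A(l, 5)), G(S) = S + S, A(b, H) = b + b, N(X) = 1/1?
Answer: 18313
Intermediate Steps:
N(X) = 1
A(b, H) = 2*b
G(S) = 2*S
v(n, l) = 6 - 3*n + 12*l (v(n, l) = 6 - 3*(n - 2*2*l) = 6 - 3*(n - 4*l) = 6 + (-3*n + 12*l) = 6 - 3*n + 12*l)
17560 - v(N(-1), -63) = 17560 - (6 - 3*1 + 12*(-63)) = 17560 - (6 - 3 - 756) = 17560 - 1*(-753) = 17560 + 753 = 18313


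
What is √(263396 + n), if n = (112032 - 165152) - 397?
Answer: √209879 ≈ 458.13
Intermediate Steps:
n = -53517 (n = -53120 - 397 = -53517)
√(263396 + n) = √(263396 - 53517) = √209879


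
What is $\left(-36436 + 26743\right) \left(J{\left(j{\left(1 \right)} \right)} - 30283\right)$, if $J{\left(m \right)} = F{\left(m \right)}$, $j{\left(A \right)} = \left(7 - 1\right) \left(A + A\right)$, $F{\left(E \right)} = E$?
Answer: $293416803$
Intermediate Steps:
$j{\left(A \right)} = 12 A$ ($j{\left(A \right)} = 6 \cdot 2 A = 12 A$)
$J{\left(m \right)} = m$
$\left(-36436 + 26743\right) \left(J{\left(j{\left(1 \right)} \right)} - 30283\right) = \left(-36436 + 26743\right) \left(12 \cdot 1 - 30283\right) = - 9693 \left(12 - 30283\right) = \left(-9693\right) \left(-30271\right) = 293416803$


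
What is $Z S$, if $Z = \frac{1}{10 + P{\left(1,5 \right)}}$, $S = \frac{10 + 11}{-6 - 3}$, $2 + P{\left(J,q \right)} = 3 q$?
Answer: $- \frac{7}{69} \approx -0.10145$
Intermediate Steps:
$P{\left(J,q \right)} = -2 + 3 q$
$S = - \frac{7}{3}$ ($S = \frac{21}{-9} = 21 \left(- \frac{1}{9}\right) = - \frac{7}{3} \approx -2.3333$)
$Z = \frac{1}{23}$ ($Z = \frac{1}{10 + \left(-2 + 3 \cdot 5\right)} = \frac{1}{10 + \left(-2 + 15\right)} = \frac{1}{10 + 13} = \frac{1}{23} \approx 0.043478$)
$Z S = \frac{1}{23} \left(- \frac{7}{3}\right) = - \frac{7}{69}$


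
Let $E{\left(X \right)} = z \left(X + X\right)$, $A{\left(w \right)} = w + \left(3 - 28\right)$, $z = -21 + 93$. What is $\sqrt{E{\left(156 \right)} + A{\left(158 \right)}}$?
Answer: $\sqrt{22597} \approx 150.32$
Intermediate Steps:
$z = 72$
$A{\left(w \right)} = -25 + w$ ($A{\left(w \right)} = w + \left(3 - 28\right) = w - 25 = -25 + w$)
$E{\left(X \right)} = 144 X$ ($E{\left(X \right)} = 72 \left(X + X\right) = 72 \cdot 2 X = 144 X$)
$\sqrt{E{\left(156 \right)} + A{\left(158 \right)}} = \sqrt{144 \cdot 156 + \left(-25 + 158\right)} = \sqrt{22464 + 133} = \sqrt{22597}$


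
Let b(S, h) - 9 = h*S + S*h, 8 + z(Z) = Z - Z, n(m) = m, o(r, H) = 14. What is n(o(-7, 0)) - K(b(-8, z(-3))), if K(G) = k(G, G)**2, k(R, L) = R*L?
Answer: -352275347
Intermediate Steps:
k(R, L) = L*R
z(Z) = -8 (z(Z) = -8 + (Z - Z) = -8 + 0 = -8)
b(S, h) = 9 + 2*S*h (b(S, h) = 9 + (h*S + S*h) = 9 + (S*h + S*h) = 9 + 2*S*h)
K(G) = G**4 (K(G) = (G*G)**2 = (G**2)**2 = G**4)
n(o(-7, 0)) - K(b(-8, z(-3))) = 14 - (9 + 2*(-8)*(-8))**4 = 14 - (9 + 128)**4 = 14 - 1*137**4 = 14 - 1*352275361 = 14 - 352275361 = -352275347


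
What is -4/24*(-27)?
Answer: 9/2 ≈ 4.5000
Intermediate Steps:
-4/24*(-27) = -4*1/24*(-27) = -⅙*(-27) = 9/2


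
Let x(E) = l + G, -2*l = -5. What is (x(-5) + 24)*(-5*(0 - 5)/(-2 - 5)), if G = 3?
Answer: -1475/14 ≈ -105.36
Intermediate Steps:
l = 5/2 (l = -1/2*(-5) = 5/2 ≈ 2.5000)
x(E) = 11/2 (x(E) = 5/2 + 3 = 11/2)
(x(-5) + 24)*(-5*(0 - 5)/(-2 - 5)) = (11/2 + 24)*(-5*(0 - 5)/(-2 - 5)) = 59*(-(-25)/(-7))/2 = 59*(-(-25)*(-1)/7)/2 = 59*(-5*5/7)/2 = (59/2)*(-25/7) = -1475/14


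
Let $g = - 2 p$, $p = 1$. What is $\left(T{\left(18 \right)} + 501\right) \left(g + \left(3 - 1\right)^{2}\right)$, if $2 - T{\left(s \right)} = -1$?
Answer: $1008$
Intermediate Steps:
$T{\left(s \right)} = 3$ ($T{\left(s \right)} = 2 - -1 = 2 + 1 = 3$)
$g = -2$ ($g = \left(-2\right) 1 = -2$)
$\left(T{\left(18 \right)} + 501\right) \left(g + \left(3 - 1\right)^{2}\right) = \left(3 + 501\right) \left(-2 + \left(3 - 1\right)^{2}\right) = 504 \left(-2 + 2^{2}\right) = 504 \left(-2 + 4\right) = 504 \cdot 2 = 1008$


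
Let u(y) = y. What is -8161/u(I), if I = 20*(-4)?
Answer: 8161/80 ≈ 102.01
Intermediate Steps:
I = -80
-8161/u(I) = -8161/(-80) = -8161*(-1/80) = 8161/80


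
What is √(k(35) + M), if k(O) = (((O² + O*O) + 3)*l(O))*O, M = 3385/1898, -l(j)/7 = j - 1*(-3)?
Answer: I*√82269642756990/1898 ≈ 4778.9*I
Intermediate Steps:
l(j) = -21 - 7*j (l(j) = -7*(j - 1*(-3)) = -7*(j + 3) = -7*(3 + j) = -21 - 7*j)
M = 3385/1898 (M = 3385*(1/1898) = 3385/1898 ≈ 1.7835)
k(O) = O*(-21 - 7*O)*(3 + 2*O²) (k(O) = (((O² + O*O) + 3)*(-21 - 7*O))*O = (((O² + O²) + 3)*(-21 - 7*O))*O = ((2*O² + 3)*(-21 - 7*O))*O = ((3 + 2*O²)*(-21 - 7*O))*O = ((-21 - 7*O)*(3 + 2*O²))*O = O*(-21 - 7*O)*(3 + 2*O²))
√(k(35) + M) = √(-7*35*(3 + 35)*(3 + 2*35²) + 3385/1898) = √(-7*35*38*(3 + 2*1225) + 3385/1898) = √(-7*35*38*(3 + 2450) + 3385/1898) = √(-7*35*38*2453 + 3385/1898) = √(-22837430 + 3385/1898) = √(-43345438755/1898) = I*√82269642756990/1898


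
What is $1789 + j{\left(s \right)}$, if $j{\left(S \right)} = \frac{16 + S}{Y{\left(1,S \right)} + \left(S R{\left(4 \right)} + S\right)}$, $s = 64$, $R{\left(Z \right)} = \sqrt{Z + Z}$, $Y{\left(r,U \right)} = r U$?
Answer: $\frac{14307}{8} + \frac{5 \sqrt{2}}{8} \approx 1789.3$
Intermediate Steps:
$Y{\left(r,U \right)} = U r$
$R{\left(Z \right)} = \sqrt{2} \sqrt{Z}$ ($R{\left(Z \right)} = \sqrt{2 Z} = \sqrt{2} \sqrt{Z}$)
$j{\left(S \right)} = \frac{16 + S}{2 S + 2 S \sqrt{2}}$ ($j{\left(S \right)} = \frac{16 + S}{S 1 + \left(S \sqrt{2} \sqrt{4} + S\right)} = \frac{16 + S}{S + \left(S \sqrt{2} \cdot 2 + S\right)} = \frac{16 + S}{S + \left(S 2 \sqrt{2} + S\right)} = \frac{16 + S}{S + \left(2 S \sqrt{2} + S\right)} = \frac{16 + S}{S + \left(S + 2 S \sqrt{2}\right)} = \frac{16 + S}{2 S + 2 S \sqrt{2}}$)
$1789 + j{\left(s \right)} = 1789 + \frac{16 + 64}{2 \cdot 64 \left(1 + \sqrt{2}\right)} = 1789 + \frac{1}{2} \cdot \frac{1}{64} \frac{1}{1 + \sqrt{2}} \cdot 80 = 1789 + \frac{5}{8 \left(1 + \sqrt{2}\right)}$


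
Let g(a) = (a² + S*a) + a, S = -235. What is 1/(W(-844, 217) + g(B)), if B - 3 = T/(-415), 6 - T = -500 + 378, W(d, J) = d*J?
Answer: -172225/31649888481 ≈ -5.4416e-6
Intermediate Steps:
W(d, J) = J*d
T = 128 (T = 6 - (-500 + 378) = 6 - 1*(-122) = 6 + 122 = 128)
B = 1117/415 (B = 3 + 128/(-415) = 3 + 128*(-1/415) = 3 - 128/415 = 1117/415 ≈ 2.6916)
g(a) = a² - 234*a (g(a) = (a² - 235*a) + a = a² - 234*a)
1/(W(-844, 217) + g(B)) = 1/(217*(-844) + 1117*(-234 + 1117/415)/415) = 1/(-183148 + (1117/415)*(-95993/415)) = 1/(-183148 - 107224181/172225) = 1/(-31649888481/172225) = -172225/31649888481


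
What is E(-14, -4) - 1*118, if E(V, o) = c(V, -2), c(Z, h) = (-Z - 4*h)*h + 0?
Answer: -162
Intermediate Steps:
c(Z, h) = h*(-Z - 4*h) (c(Z, h) = h*(-Z - 4*h) + 0 = h*(-Z - 4*h))
E(V, o) = -16 + 2*V (E(V, o) = -1*(-2)*(V + 4*(-2)) = -1*(-2)*(V - 8) = -1*(-2)*(-8 + V) = -16 + 2*V)
E(-14, -4) - 1*118 = (-16 + 2*(-14)) - 1*118 = (-16 - 28) - 118 = -44 - 118 = -162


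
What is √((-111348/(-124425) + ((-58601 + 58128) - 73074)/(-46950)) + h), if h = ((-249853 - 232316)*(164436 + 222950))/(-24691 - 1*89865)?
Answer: √9014946960292172940901795662/74356438065 ≈ 1276.9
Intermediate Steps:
h = 93392760117/57278 (h = (-482169*387386)/(-24691 - 89865) = -186785520234/(-114556) = -186785520234*(-1/114556) = 93392760117/57278 ≈ 1.6305e+6)
√((-111348/(-124425) + ((-58601 + 58128) - 73074)/(-46950)) + h) = √((-111348/(-124425) + ((-58601 + 58128) - 73074)/(-46950)) + 93392760117/57278) = √((-111348*(-1/124425) + (-473 - 73074)*(-1/46950)) + 93392760117/57278) = √((12372/13825 - 73547*(-1/46950)) + 93392760117/57278) = √((12372/13825 + 73547/46950) + 93392760117/57278) = √(63906107/25963350 + 93392760117/57278) = √(606198144699427174/371782190325) = √9014946960292172940901795662/74356438065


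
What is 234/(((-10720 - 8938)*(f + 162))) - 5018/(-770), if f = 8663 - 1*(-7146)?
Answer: 393860163086/60436899215 ≈ 6.5169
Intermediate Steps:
f = 15809 (f = 8663 + 7146 = 15809)
234/(((-10720 - 8938)*(f + 162))) - 5018/(-770) = 234/(((-10720 - 8938)*(15809 + 162))) - 5018/(-770) = 234/((-19658*15971)) - 5018*(-1/770) = 234/(-313957918) + 2509/385 = 234*(-1/313957918) + 2509/385 = -117/156978959 + 2509/385 = 393860163086/60436899215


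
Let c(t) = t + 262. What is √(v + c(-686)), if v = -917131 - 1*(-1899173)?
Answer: √981618 ≈ 990.77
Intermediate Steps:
c(t) = 262 + t
v = 982042 (v = -917131 + 1899173 = 982042)
√(v + c(-686)) = √(982042 + (262 - 686)) = √(982042 - 424) = √981618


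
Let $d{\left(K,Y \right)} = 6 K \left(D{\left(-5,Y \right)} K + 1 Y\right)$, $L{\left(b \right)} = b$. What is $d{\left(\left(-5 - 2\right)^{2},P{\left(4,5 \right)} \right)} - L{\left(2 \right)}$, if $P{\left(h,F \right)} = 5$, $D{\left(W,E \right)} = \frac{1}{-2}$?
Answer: $-5735$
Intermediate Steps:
$D{\left(W,E \right)} = - \frac{1}{2}$
$d{\left(K,Y \right)} = 6 K \left(Y - \frac{K}{2}\right)$ ($d{\left(K,Y \right)} = 6 K \left(- \frac{K}{2} + 1 Y\right) = 6 K \left(- \frac{K}{2} + Y\right) = 6 K \left(Y - \frac{K}{2}\right)$)
$d{\left(\left(-5 - 2\right)^{2},P{\left(4,5 \right)} \right)} - L{\left(2 \right)} = 3 \left(-5 - 2\right)^{2} \left(- \left(-5 - 2\right)^{2} + 2 \cdot 5\right) - 2 = 3 \left(-7\right)^{2} \left(- \left(-7\right)^{2} + 10\right) - 2 = 3 \cdot 49 \left(\left(-1\right) 49 + 10\right) - 2 = 3 \cdot 49 \left(-49 + 10\right) - 2 = 3 \cdot 49 \left(-39\right) - 2 = -5733 - 2 = -5735$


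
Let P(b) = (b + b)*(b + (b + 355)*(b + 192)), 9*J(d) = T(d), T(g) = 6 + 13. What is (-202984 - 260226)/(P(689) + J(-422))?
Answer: -833778/2283091625 ≈ -0.00036520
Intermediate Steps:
T(g) = 19
J(d) = 19/9 (J(d) = (1/9)*19 = 19/9)
P(b) = 2*b*(b + (192 + b)*(355 + b)) (P(b) = (2*b)*(b + (355 + b)*(192 + b)) = (2*b)*(b + (192 + b)*(355 + b)) = 2*b*(b + (192 + b)*(355 + b)))
(-202984 - 260226)/(P(689) + J(-422)) = (-202984 - 260226)/(2*689*(68160 + 689**2 + 548*689) + 19/9) = -463210/(2*689*(68160 + 474721 + 377572) + 19/9) = -463210/(2*689*920453 + 19/9) = -463210/(1268384234 + 19/9) = -463210/11415458125/9 = -463210*9/11415458125 = -833778/2283091625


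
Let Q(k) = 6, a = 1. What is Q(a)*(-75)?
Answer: -450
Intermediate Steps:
Q(a)*(-75) = 6*(-75) = -450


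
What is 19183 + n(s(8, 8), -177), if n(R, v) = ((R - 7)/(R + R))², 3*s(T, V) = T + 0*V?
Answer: 4911017/256 ≈ 19184.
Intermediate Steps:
s(T, V) = T/3 (s(T, V) = (T + 0*V)/3 = (T + 0)/3 = T/3)
n(R, v) = (-7 + R)²/(4*R²) (n(R, v) = ((-7 + R)/((2*R)))² = ((-7 + R)*(1/(2*R)))² = ((-7 + R)/(2*R))² = (-7 + R)²/(4*R²))
19183 + n(s(8, 8), -177) = 19183 + (-7 + (⅓)*8)²/(4*((⅓)*8)²) = 19183 + (-7 + 8/3)²/(4*(8/3)²) = 19183 + (¼)*(9/64)*(-13/3)² = 19183 + (¼)*(9/64)*(169/9) = 19183 + 169/256 = 4911017/256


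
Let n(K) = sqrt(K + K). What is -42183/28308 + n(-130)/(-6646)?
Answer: -14061/9436 - I*sqrt(65)/3323 ≈ -1.4901 - 0.0024262*I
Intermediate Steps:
n(K) = sqrt(2)*sqrt(K) (n(K) = sqrt(2*K) = sqrt(2)*sqrt(K))
-42183/28308 + n(-130)/(-6646) = -42183/28308 + (sqrt(2)*sqrt(-130))/(-6646) = -42183*1/28308 + (sqrt(2)*(I*sqrt(130)))*(-1/6646) = -14061/9436 + (2*I*sqrt(65))*(-1/6646) = -14061/9436 - I*sqrt(65)/3323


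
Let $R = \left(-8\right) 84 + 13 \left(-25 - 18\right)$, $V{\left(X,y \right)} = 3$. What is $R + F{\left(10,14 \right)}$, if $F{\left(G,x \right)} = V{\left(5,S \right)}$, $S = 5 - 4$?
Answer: $-1228$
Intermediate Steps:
$S = 1$ ($S = 5 - 4 = 1$)
$F{\left(G,x \right)} = 3$
$R = -1231$ ($R = -672 + 13 \left(-43\right) = -672 - 559 = -1231$)
$R + F{\left(10,14 \right)} = -1231 + 3 = -1228$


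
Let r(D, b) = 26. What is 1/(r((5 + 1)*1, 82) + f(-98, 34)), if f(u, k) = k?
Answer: 1/60 ≈ 0.016667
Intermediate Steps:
1/(r((5 + 1)*1, 82) + f(-98, 34)) = 1/(26 + 34) = 1/60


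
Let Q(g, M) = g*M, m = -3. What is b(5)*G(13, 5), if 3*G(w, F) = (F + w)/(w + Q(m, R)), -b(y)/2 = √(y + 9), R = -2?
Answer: -12*√14/19 ≈ -2.3632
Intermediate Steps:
b(y) = -2*√(9 + y) (b(y) = -2*√(y + 9) = -2*√(9 + y))
Q(g, M) = M*g
G(w, F) = (F + w)/(3*(6 + w)) (G(w, F) = ((F + w)/(w - 2*(-3)))/3 = ((F + w)/(w + 6))/3 = ((F + w)/(6 + w))/3 = (F + w)/(3*(6 + w)))
b(5)*G(13, 5) = (-2*√(9 + 5))*((5 + 13)/(3*(6 + 13))) = (-2*√14)*((⅓)*18/19) = (-2*√14)*((⅓)*(1/19)*18) = -2*√14*(6/19) = -12*√14/19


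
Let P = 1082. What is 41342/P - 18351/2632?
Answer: 44478181/1423912 ≈ 31.237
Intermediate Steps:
41342/P - 18351/2632 = 41342/1082 - 18351/2632 = 41342*(1/1082) - 18351*1/2632 = 20671/541 - 18351/2632 = 44478181/1423912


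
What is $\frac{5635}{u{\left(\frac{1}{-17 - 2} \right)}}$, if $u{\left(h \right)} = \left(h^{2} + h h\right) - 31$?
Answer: $- \frac{2034235}{11189} \approx -181.81$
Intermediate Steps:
$u{\left(h \right)} = -31 + 2 h^{2}$ ($u{\left(h \right)} = \left(h^{2} + h^{2}\right) - 31 = 2 h^{2} - 31 = -31 + 2 h^{2}$)
$\frac{5635}{u{\left(\frac{1}{-17 - 2} \right)}} = \frac{5635}{-31 + 2 \left(\frac{1}{-17 - 2}\right)^{2}} = \frac{5635}{-31 + 2 \left(\frac{1}{-19}\right)^{2}} = \frac{5635}{-31 + 2 \left(- \frac{1}{19}\right)^{2}} = \frac{5635}{-31 + 2 \cdot \frac{1}{361}} = \frac{5635}{-31 + \frac{2}{361}} = \frac{5635}{- \frac{11189}{361}} = 5635 \left(- \frac{361}{11189}\right) = - \frac{2034235}{11189}$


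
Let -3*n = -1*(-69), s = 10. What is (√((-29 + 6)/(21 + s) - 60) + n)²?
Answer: (713 - I*√58373)²/961 ≈ 468.26 - 358.51*I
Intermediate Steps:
n = -23 (n = -(-1)*(-69)/3 = -⅓*69 = -23)
(√((-29 + 6)/(21 + s) - 60) + n)² = (√((-29 + 6)/(21 + 10) - 60) - 23)² = (√(-23/31 - 60) - 23)² = (√(-1883/31) - 23)² = (I*√58373/31 - 23)² = (-23 + I*√58373/31)²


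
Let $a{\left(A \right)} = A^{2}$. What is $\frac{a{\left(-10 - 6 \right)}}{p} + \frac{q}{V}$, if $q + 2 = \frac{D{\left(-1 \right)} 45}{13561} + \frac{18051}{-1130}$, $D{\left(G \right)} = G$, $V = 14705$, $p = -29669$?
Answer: $- \frac{65860091002149}{6685564712194850} \approx -0.0098511$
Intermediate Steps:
$q = - \frac{275488321}{15323930}$ ($q = -2 + \left(\frac{\left(-1\right) 45}{13561} + \frac{18051}{-1130}\right) = -2 + \left(\left(-45\right) \frac{1}{13561} + 18051 \left(- \frac{1}{1130}\right)\right) = -2 - \frac{244840461}{15323930} = - \frac{275488321}{15323930} \approx -17.978$)
$\frac{a{\left(-10 - 6 \right)}}{p} + \frac{q}{V} = \frac{\left(-10 - 6\right)^{2}}{-29669} - \frac{275488321}{15323930 \cdot 14705} = \left(-16\right)^{2} \left(- \frac{1}{29669}\right) - \frac{275488321}{225338390650} = 256 \left(- \frac{1}{29669}\right) - \frac{275488321}{225338390650} = - \frac{256}{29669} - \frac{275488321}{225338390650} = - \frac{65860091002149}{6685564712194850}$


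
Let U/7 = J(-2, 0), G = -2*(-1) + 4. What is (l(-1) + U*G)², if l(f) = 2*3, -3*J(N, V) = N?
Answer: 1156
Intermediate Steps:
J(N, V) = -N/3
G = 6 (G = 2 + 4 = 6)
U = 14/3 (U = 7*(-⅓*(-2)) = 7*(⅔) = 14/3 ≈ 4.6667)
l(f) = 6
(l(-1) + U*G)² = (6 + (14/3)*6)² = (6 + 28)² = 34² = 1156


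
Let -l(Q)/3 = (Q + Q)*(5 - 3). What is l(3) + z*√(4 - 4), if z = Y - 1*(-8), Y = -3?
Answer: -36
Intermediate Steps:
l(Q) = -12*Q (l(Q) = -3*(Q + Q)*(5 - 3) = -3*2*Q*2 = -12*Q)
z = 5 (z = -3 - 1*(-8) = -3 + 8 = 5)
l(3) + z*√(4 - 4) = -12*3 + 5*√(4 - 4) = -36 + 5*√0 = -36 + 5*0 = -36 + 0 = -36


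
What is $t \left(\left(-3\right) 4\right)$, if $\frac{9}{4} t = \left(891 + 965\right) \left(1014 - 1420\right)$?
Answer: $\frac{12056576}{3} \approx 4.0189 \cdot 10^{6}$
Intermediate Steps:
$t = - \frac{3014144}{9}$ ($t = \frac{4 \left(891 + 965\right) \left(1014 - 1420\right)}{9} = \frac{4 \cdot 1856 \left(-406\right)}{9} = \frac{4}{9} \left(-753536\right) = - \frac{3014144}{9} \approx -3.3491 \cdot 10^{5}$)
$t \left(\left(-3\right) 4\right) = - \frac{3014144 \left(\left(-3\right) 4\right)}{9} = \left(- \frac{3014144}{9}\right) \left(-12\right) = \frac{12056576}{3}$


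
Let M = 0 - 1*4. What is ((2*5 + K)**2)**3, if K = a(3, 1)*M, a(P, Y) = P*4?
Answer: 3010936384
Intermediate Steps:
a(P, Y) = 4*P
M = -4 (M = 0 - 4 = -4)
K = -48 (K = (4*3)*(-4) = 12*(-4) = -48)
((2*5 + K)**2)**3 = ((2*5 - 48)**2)**3 = ((10 - 48)**2)**3 = ((-38)**2)**3 = 1444**3 = 3010936384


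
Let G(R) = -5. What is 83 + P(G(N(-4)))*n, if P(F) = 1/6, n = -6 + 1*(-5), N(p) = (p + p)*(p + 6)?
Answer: 487/6 ≈ 81.167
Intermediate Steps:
N(p) = 2*p*(6 + p) (N(p) = (2*p)*(6 + p) = 2*p*(6 + p))
n = -11 (n = -6 - 5 = -11)
P(F) = ⅙
83 + P(G(N(-4)))*n = 83 + (⅙)*(-11) = 83 - 11/6 = 487/6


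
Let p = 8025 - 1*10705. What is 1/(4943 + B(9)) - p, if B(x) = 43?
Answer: 13362481/4986 ≈ 2680.0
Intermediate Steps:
p = -2680 (p = 8025 - 10705 = -2680)
1/(4943 + B(9)) - p = 1/(4943 + 43) - 1*(-2680) = 1/4986 + 2680 = 13362481/4986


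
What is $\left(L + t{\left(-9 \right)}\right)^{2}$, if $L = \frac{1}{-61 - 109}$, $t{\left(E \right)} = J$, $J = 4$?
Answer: $\frac{461041}{28900} \approx 15.953$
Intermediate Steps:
$t{\left(E \right)} = 4$
$L = - \frac{1}{170}$ ($L = \frac{1}{-170} = - \frac{1}{170} \approx -0.0058824$)
$\left(L + t{\left(-9 \right)}\right)^{2} = \left(- \frac{1}{170} + 4\right)^{2} = \left(\frac{679}{170}\right)^{2} = \frac{461041}{28900}$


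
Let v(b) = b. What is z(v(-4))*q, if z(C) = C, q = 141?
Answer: -564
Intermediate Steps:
z(v(-4))*q = -4*141 = -564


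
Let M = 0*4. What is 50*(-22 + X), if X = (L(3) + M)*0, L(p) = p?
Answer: -1100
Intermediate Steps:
M = 0
X = 0 (X = (3 + 0)*0 = 3*0 = 0)
50*(-22 + X) = 50*(-22 + 0) = 50*(-22) = -1100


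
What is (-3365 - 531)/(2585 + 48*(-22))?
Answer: -3896/1529 ≈ -2.5481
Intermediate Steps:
(-3365 - 531)/(2585 + 48*(-22)) = -3896/(2585 - 1056) = -3896/1529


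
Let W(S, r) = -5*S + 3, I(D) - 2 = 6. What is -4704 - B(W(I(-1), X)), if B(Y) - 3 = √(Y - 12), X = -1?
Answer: -4707 - 7*I ≈ -4707.0 - 7.0*I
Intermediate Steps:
I(D) = 8 (I(D) = 2 + 6 = 8)
W(S, r) = 3 - 5*S
B(Y) = 3 + √(-12 + Y) (B(Y) = 3 + √(Y - 12) = 3 + √(-12 + Y))
-4704 - B(W(I(-1), X)) = -4704 - (3 + √(-12 + (3 - 5*8))) = -4704 - (3 + √(-12 + (3 - 40))) = -4704 - (3 + √(-12 - 37)) = -4704 - (3 + √(-49)) = -4704 - (3 + 7*I) = -4704 + (-3 - 7*I) = -4707 - 7*I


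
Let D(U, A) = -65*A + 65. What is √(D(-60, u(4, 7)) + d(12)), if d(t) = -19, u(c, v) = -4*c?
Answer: √1086 ≈ 32.955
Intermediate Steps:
D(U, A) = 65 - 65*A
√(D(-60, u(4, 7)) + d(12)) = √((65 - (-260)*4) - 19) = √((65 - 65*(-16)) - 19) = √((65 + 1040) - 19) = √(1105 - 19) = √1086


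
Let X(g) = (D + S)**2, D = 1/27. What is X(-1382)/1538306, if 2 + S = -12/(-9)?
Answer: 289/1121425074 ≈ 2.5771e-7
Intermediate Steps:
D = 1/27 ≈ 0.037037
S = -2/3 (S = -2 - 12/(-9) = -2 - 12*(-1/9) = -2 + 4/3 = -2/3 ≈ -0.66667)
X(g) = 289/729 (X(g) = (1/27 - 2/3)**2 = (-17/27)**2 = 289/729)
X(-1382)/1538306 = (289/729)/1538306 = (289/729)*(1/1538306) = 289/1121425074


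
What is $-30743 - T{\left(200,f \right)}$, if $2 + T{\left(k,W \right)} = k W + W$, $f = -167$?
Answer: $2826$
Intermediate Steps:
$T{\left(k,W \right)} = -2 + W + W k$ ($T{\left(k,W \right)} = -2 + \left(k W + W\right) = -2 + \left(W k + W\right) = -2 + \left(W + W k\right) = -2 + W + W k$)
$-30743 - T{\left(200,f \right)} = -30743 - \left(-2 - 167 - 33400\right) = -30743 - -33569 = -30743 + 33569 = 2826$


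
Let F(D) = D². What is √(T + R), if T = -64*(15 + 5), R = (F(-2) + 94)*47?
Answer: √3326 ≈ 57.672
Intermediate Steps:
R = 4606 (R = ((-2)² + 94)*47 = (4 + 94)*47 = 98*47 = 4606)
T = -1280 (T = -64*20 = -1280)
√(T + R) = √(-1280 + 4606) = √3326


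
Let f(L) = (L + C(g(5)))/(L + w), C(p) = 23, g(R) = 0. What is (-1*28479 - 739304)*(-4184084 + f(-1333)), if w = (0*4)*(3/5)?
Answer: 4282219592378346/1333 ≈ 3.2125e+12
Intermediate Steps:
w = 0 (w = 0*(3*(⅕)) = 0*(⅗) = 0)
f(L) = (23 + L)/L (f(L) = (L + 23)/(L + 0) = (23 + L)/L)
(-1*28479 - 739304)*(-4184084 + f(-1333)) = (-1*28479 - 739304)*(-4184084 + (23 - 1333)/(-1333)) = (-28479 - 739304)*(-4184084 - 1/1333*(-1310)) = -767783*(-4184084 + 1310/1333) = -767783*(-5577382662/1333) = 4282219592378346/1333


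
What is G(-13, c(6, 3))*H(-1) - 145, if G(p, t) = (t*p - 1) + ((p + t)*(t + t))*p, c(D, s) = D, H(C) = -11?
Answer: -11288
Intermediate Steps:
G(p, t) = -1 + p*t + 2*p*t*(p + t) (G(p, t) = (p*t - 1) + ((p + t)*(2*t))*p = (-1 + p*t) + (2*t*(p + t))*p = (-1 + p*t) + 2*p*t*(p + t) = -1 + p*t + 2*p*t*(p + t))
G(-13, c(6, 3))*H(-1) - 145 = (-1 - 13*6 + 2*(-13)*6² + 2*6*(-13)²)*(-11) - 145 = (-1 - 78 + 2*(-13)*36 + 2*6*169)*(-11) - 145 = (-1 - 78 - 936 + 2028)*(-11) - 145 = 1013*(-11) - 145 = -11143 - 145 = -11288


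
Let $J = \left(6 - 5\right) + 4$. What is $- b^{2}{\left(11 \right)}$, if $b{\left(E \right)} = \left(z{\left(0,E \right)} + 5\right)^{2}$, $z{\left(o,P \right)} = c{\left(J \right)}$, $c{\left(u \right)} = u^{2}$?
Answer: $-810000$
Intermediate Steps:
$J = 5$ ($J = 1 + 4 = 5$)
$z{\left(o,P \right)} = 25$ ($z{\left(o,P \right)} = 5^{2} = 25$)
$b{\left(E \right)} = 900$ ($b{\left(E \right)} = \left(25 + 5\right)^{2} = 30^{2} = 900$)
$- b^{2}{\left(11 \right)} = - 900^{2} = \left(-1\right) 810000 = -810000$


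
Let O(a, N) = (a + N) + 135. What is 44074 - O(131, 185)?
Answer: 43623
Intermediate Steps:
O(a, N) = 135 + N + a (O(a, N) = (N + a) + 135 = 135 + N + a)
44074 - O(131, 185) = 44074 - (135 + 185 + 131) = 44074 - 1*451 = 44074 - 451 = 43623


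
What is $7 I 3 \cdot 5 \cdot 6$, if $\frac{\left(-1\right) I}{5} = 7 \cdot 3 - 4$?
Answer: $-53550$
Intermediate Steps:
$I = -85$ ($I = - 5 \left(7 \cdot 3 - 4\right) = - 5 \left(21 - 4\right) = \left(-5\right) 17 = -85$)
$7 I 3 \cdot 5 \cdot 6 = 7 \left(-85\right) 3 \cdot 5 \cdot 6 = - 595 \cdot 3 \cdot 30 = \left(-595\right) 90 = -53550$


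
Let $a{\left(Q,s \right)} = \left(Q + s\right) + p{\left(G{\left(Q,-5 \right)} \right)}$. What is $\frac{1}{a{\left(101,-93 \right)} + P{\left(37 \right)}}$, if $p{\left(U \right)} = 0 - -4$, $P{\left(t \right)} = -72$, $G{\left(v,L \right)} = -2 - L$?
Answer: $- \frac{1}{60} \approx -0.016667$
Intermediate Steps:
$p{\left(U \right)} = 4$ ($p{\left(U \right)} = 0 + 4 = 4$)
$a{\left(Q,s \right)} = 4 + Q + s$ ($a{\left(Q,s \right)} = \left(Q + s\right) + 4 = 4 + Q + s$)
$\frac{1}{a{\left(101,-93 \right)} + P{\left(37 \right)}} = \frac{1}{\left(4 + 101 - 93\right) - 72} = \frac{1}{12 - 72} = \frac{1}{-60} = - \frac{1}{60}$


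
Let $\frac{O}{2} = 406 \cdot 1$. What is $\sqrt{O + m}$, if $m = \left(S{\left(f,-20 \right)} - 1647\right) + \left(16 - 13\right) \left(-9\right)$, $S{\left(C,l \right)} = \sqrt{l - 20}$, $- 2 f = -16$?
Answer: $\sqrt{-862 + 2 i \sqrt{10}} \approx 0.1077 + 29.36 i$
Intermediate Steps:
$f = 8$ ($f = \left(- \frac{1}{2}\right) \left(-16\right) = 8$)
$S{\left(C,l \right)} = \sqrt{-20 + l}$
$m = -1674 + 2 i \sqrt{10}$ ($m = \left(\sqrt{-20 - 20} - 1647\right) + \left(16 - 13\right) \left(-9\right) = \left(\sqrt{-40} - 1647\right) + 3 \left(-9\right) = \left(2 i \sqrt{10} - 1647\right) - 27 = \left(-1647 + 2 i \sqrt{10}\right) - 27 = -1674 + 2 i \sqrt{10} \approx -1674.0 + 6.3246 i$)
$O = 812$ ($O = 2 \cdot 406 \cdot 1 = 2 \cdot 406 = 812$)
$\sqrt{O + m} = \sqrt{812 - \left(1674 - 2 i \sqrt{10}\right)} = \sqrt{-862 + 2 i \sqrt{10}}$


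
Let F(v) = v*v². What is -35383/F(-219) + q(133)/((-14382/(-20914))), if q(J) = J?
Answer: 1623140627848/8392263741 ≈ 193.41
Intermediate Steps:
F(v) = v³
-35383/F(-219) + q(133)/((-14382/(-20914))) = -35383/((-219)³) + 133/((-14382/(-20914))) = -35383/(-10503459) + 133/((-14382*(-1/20914))) = -35383*(-1/10503459) + 133/(7191/10457) = 35383/10503459 + 133*(10457/7191) = 35383/10503459 + 1390781/7191 = 1623140627848/8392263741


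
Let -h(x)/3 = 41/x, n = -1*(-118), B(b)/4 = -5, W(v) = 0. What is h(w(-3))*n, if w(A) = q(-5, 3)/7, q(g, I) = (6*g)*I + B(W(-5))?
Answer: 50799/55 ≈ 923.62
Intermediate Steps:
B(b) = -20 (B(b) = 4*(-5) = -20)
n = 118
q(g, I) = -20 + 6*I*g (q(g, I) = (6*g)*I - 20 = 6*I*g - 20 = -20 + 6*I*g)
w(A) = -110/7 (w(A) = (-20 + 6*3*(-5))/7 = (-20 - 90)*(⅐) = -110*⅐ = -110/7)
h(x) = -123/x
h(w(-3))*n = -123/(-110/7)*118 = -123*(-7/110)*118 = (861/110)*118 = 50799/55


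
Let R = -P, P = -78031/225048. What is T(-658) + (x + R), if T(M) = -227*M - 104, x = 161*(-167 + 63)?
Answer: 29822988895/225048 ≈ 1.3252e+5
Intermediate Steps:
P = -78031/225048 (P = -78031*1/225048 = -78031/225048 ≈ -0.34673)
x = -16744 (x = 161*(-104) = -16744)
R = 78031/225048 (R = -1*(-78031/225048) = 78031/225048 ≈ 0.34673)
T(M) = -104 - 227*M
T(-658) + (x + R) = (-104 - 227*(-658)) + (-16744 + 78031/225048) = (-104 + 149366) - 3768125681/225048 = 149262 - 3768125681/225048 = 29822988895/225048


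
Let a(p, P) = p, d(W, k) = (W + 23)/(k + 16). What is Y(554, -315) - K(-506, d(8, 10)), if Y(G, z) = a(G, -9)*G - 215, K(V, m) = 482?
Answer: 306219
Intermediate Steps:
d(W, k) = (23 + W)/(16 + k)
Y(G, z) = -215 + G² (Y(G, z) = G*G - 215 = G² - 215 = -215 + G²)
Y(554, -315) - K(-506, d(8, 10)) = (-215 + 554²) - 1*482 = (-215 + 306916) - 482 = 306701 - 482 = 306219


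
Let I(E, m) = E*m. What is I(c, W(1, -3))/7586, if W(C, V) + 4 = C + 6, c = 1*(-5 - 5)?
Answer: -15/3793 ≈ -0.0039547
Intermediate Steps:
c = -10 (c = 1*(-10) = -10)
W(C, V) = 2 + C (W(C, V) = -4 + (C + 6) = -4 + (6 + C) = 2 + C)
I(c, W(1, -3))/7586 = -10*(2 + 1)/7586 = -10*3*(1/7586) = -30*1/7586 = -15/3793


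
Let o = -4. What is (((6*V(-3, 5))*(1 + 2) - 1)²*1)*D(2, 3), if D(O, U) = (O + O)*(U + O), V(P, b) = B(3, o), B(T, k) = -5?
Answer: 165620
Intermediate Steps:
V(P, b) = -5
D(O, U) = 2*O*(O + U) (D(O, U) = (2*O)*(O + U) = 2*O*(O + U))
(((6*V(-3, 5))*(1 + 2) - 1)²*1)*D(2, 3) = (((6*(-5))*(1 + 2) - 1)²*1)*(2*2*(2 + 3)) = ((-30*3 - 1)²*1)*(2*2*5) = ((-90 - 1)²*1)*20 = ((-91)²*1)*20 = (8281*1)*20 = 8281*20 = 165620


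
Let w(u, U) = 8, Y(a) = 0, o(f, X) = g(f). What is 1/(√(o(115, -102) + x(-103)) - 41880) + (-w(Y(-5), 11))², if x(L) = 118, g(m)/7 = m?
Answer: 112251700648/1753933477 - √923/1753933477 ≈ 64.000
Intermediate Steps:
g(m) = 7*m
o(f, X) = 7*f
1/(√(o(115, -102) + x(-103)) - 41880) + (-w(Y(-5), 11))² = 1/(√(7*115 + 118) - 41880) + (-1*8)² = 1/(√(805 + 118) - 41880) + (-8)² = 1/(√923 - 41880) + 64 = 1/(-41880 + √923) + 64 = 64 + 1/(-41880 + √923)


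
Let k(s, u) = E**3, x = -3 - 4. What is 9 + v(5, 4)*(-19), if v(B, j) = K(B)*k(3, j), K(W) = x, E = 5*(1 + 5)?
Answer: 3591009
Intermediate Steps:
x = -7
E = 30 (E = 5*6 = 30)
K(W) = -7
k(s, u) = 27000 (k(s, u) = 30**3 = 27000)
v(B, j) = -189000 (v(B, j) = -7*27000 = -189000)
9 + v(5, 4)*(-19) = 9 - 189000*(-19) = 9 + 3591000 = 3591009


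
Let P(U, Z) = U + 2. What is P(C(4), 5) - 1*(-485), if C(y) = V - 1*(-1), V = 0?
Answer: 488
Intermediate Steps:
C(y) = 1 (C(y) = 0 - 1*(-1) = 0 + 1 = 1)
P(U, Z) = 2 + U
P(C(4), 5) - 1*(-485) = (2 + 1) - 1*(-485) = 3 + 485 = 488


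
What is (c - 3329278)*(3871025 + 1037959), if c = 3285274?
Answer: -216014931936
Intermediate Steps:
(c - 3329278)*(3871025 + 1037959) = (3285274 - 3329278)*(3871025 + 1037959) = -44004*4908984 = -216014931936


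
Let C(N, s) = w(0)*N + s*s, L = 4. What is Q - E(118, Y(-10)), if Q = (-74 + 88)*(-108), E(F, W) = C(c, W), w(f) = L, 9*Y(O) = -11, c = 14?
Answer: -127129/81 ≈ -1569.5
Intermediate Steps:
Y(O) = -11/9 (Y(O) = (1/9)*(-11) = -11/9)
w(f) = 4
C(N, s) = s**2 + 4*N (C(N, s) = 4*N + s*s = 4*N + s**2 = s**2 + 4*N)
E(F, W) = 56 + W**2 (E(F, W) = W**2 + 4*14 = W**2 + 56 = 56 + W**2)
Q = -1512 (Q = 14*(-108) = -1512)
Q - E(118, Y(-10)) = -1512 - (56 + (-11/9)**2) = -1512 - (56 + 121/81) = -1512 - 1*4657/81 = -1512 - 4657/81 = -127129/81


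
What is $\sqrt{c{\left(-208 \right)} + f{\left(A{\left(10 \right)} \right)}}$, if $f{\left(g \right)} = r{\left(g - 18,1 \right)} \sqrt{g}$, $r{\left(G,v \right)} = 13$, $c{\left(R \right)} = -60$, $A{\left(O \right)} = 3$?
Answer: $\sqrt{-60 + 13 \sqrt{3}} \approx 6.1224 i$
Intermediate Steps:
$f{\left(g \right)} = 13 \sqrt{g}$
$\sqrt{c{\left(-208 \right)} + f{\left(A{\left(10 \right)} \right)}} = \sqrt{-60 + 13 \sqrt{3}}$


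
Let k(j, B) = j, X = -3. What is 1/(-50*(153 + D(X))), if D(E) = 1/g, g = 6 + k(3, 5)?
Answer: -9/68900 ≈ -0.00013062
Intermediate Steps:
g = 9 (g = 6 + 3 = 9)
D(E) = ⅑ (D(E) = 1/9 = ⅑)
1/(-50*(153 + D(X))) = 1/(-50*(153 + ⅑)) = 1/(-50*1378/9) = 1/(-68900/9) = -9/68900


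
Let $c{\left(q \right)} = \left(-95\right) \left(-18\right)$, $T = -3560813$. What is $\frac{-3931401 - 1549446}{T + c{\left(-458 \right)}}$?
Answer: $\frac{5480847}{3559103} \approx 1.54$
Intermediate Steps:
$c{\left(q \right)} = 1710$
$\frac{-3931401 - 1549446}{T + c{\left(-458 \right)}} = \frac{-3931401 - 1549446}{-3560813 + 1710} = - \frac{5480847}{-3559103} = \left(-5480847\right) \left(- \frac{1}{3559103}\right) = \frac{5480847}{3559103}$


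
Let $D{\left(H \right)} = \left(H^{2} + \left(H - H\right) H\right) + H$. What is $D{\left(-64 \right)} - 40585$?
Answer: $-36553$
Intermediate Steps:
$D{\left(H \right)} = H + H^{2}$ ($D{\left(H \right)} = \left(H^{2} + 0 H\right) + H = \left(H^{2} + 0\right) + H = H^{2} + H = H + H^{2}$)
$D{\left(-64 \right)} - 40585 = - 64 \left(1 - 64\right) - 40585 = \left(-64\right) \left(-63\right) - 40585 = 4032 - 40585 = -36553$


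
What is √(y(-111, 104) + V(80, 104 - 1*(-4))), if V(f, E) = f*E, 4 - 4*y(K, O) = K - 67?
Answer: √34742/2 ≈ 93.196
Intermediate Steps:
y(K, O) = 71/4 - K/4 (y(K, O) = 1 - (K - 67)/4 = 1 - (-67 + K)/4 = 1 + (67/4 - K/4) = 71/4 - K/4)
V(f, E) = E*f
√(y(-111, 104) + V(80, 104 - 1*(-4))) = √((71/4 - ¼*(-111)) + (104 - 1*(-4))*80) = √((71/4 + 111/4) + (104 + 4)*80) = √(91/2 + 108*80) = √(91/2 + 8640) = √(17371/2) = √34742/2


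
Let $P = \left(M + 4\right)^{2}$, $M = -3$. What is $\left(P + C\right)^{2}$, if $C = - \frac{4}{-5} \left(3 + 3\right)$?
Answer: $\frac{841}{25} \approx 33.64$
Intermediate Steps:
$C = \frac{24}{5}$ ($C = \left(-4\right) \left(- \frac{1}{5}\right) 6 = \frac{4}{5} \cdot 6 = \frac{24}{5} \approx 4.8$)
$P = 1$ ($P = \left(-3 + 4\right)^{2} = 1^{2} = 1$)
$\left(P + C\right)^{2} = \left(1 + \frac{24}{5}\right)^{2} = \left(\frac{29}{5}\right)^{2} = \frac{841}{25}$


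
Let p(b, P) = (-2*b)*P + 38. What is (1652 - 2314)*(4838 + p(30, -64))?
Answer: -5769992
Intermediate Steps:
p(b, P) = 38 - 2*P*b (p(b, P) = -2*P*b + 38 = 38 - 2*P*b)
(1652 - 2314)*(4838 + p(30, -64)) = (1652 - 2314)*(4838 + (38 - 2*(-64)*30)) = -662*(4838 + (38 + 3840)) = -662*(4838 + 3878) = -662*8716 = -5769992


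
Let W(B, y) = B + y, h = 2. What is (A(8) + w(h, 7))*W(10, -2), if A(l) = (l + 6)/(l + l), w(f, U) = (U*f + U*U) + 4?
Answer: 543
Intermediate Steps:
w(f, U) = 4 + U² + U*f (w(f, U) = (U*f + U²) + 4 = (U² + U*f) + 4 = 4 + U² + U*f)
A(l) = (6 + l)/(2*l) (A(l) = (6 + l)/((2*l)) = (6 + l)*(1/(2*l)) = (6 + l)/(2*l))
(A(8) + w(h, 7))*W(10, -2) = ((½)*(6 + 8)/8 + (4 + 7² + 7*2))*(10 - 2) = ((½)*(⅛)*14 + (4 + 49 + 14))*8 = (7/8 + 67)*8 = (543/8)*8 = 543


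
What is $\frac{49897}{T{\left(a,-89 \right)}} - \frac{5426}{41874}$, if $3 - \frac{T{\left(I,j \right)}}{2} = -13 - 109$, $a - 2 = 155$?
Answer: $\frac{1044015239}{5234250} \approx 199.46$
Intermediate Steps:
$a = 157$ ($a = 2 + 155 = 157$)
$T{\left(I,j \right)} = 250$ ($T{\left(I,j \right)} = 6 - 2 \left(-13 - 109\right) = 6 - -244 = 6 + 244 = 250$)
$\frac{49897}{T{\left(a,-89 \right)}} - \frac{5426}{41874} = \frac{49897}{250} - \frac{5426}{41874} = 49897 \cdot \frac{1}{250} - \frac{2713}{20937} = \frac{49897}{250} - \frac{2713}{20937} = \frac{1044015239}{5234250}$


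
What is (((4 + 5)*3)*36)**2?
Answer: 944784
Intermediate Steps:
(((4 + 5)*3)*36)**2 = ((9*3)*36)**2 = (27*36)**2 = 972**2 = 944784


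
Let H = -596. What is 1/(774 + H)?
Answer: 1/178 ≈ 0.0056180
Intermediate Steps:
1/(774 + H) = 1/(774 - 596) = 1/178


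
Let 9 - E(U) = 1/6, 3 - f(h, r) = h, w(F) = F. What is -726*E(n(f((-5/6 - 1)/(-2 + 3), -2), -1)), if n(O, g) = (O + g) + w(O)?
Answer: -6413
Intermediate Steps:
f(h, r) = 3 - h
n(O, g) = g + 2*O (n(O, g) = (O + g) + O = g + 2*O)
E(U) = 53/6 (E(U) = 9 - 1/6 = 53/6)
-726*E(n(f((-5/6 - 1)/(-2 + 3), -2), -1)) = -726*53/6 = -6413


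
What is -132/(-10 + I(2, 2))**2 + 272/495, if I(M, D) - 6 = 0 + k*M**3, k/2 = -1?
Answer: 2173/9900 ≈ 0.21949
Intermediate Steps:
k = -2 (k = 2*(-1) = -2)
I(M, D) = 6 - 2*M**3 (I(M, D) = 6 + (0 - 2*M**3) = 6 - 2*M**3)
-132/(-10 + I(2, 2))**2 + 272/495 = -132/(-10 + (6 - 2*2**3))**2 + 272/495 = -132/(-10 + (6 - 2*8))**2 + 272*(1/495) = -132/(-10 + (6 - 16))**2 + 272/495 = -132/(-10 - 10)**2 + 272/495 = -132/((-20)**2) + 272/495 = -132/400 + 272/495 = -132*1/400 + 272/495 = -33/100 + 272/495 = 2173/9900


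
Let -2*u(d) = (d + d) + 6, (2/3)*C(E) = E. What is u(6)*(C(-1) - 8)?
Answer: 171/2 ≈ 85.500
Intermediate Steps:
C(E) = 3*E/2
u(d) = -3 - d (u(d) = -((d + d) + 6)/2 = -(2*d + 6)/2 = -(6 + 2*d)/2 = -3 - d)
u(6)*(C(-1) - 8) = (-3 - 1*6)*((3/2)*(-1) - 8) = (-3 - 6)*(-3/2 - 8) = -9*(-19/2) = 171/2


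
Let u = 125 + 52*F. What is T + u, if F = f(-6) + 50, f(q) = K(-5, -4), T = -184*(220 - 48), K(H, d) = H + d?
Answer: -29391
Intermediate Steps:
T = -31648 (T = -184*172 = -31648)
f(q) = -9 (f(q) = -5 - 4 = -9)
F = 41 (F = -9 + 50 = 41)
u = 2257 (u = 125 + 52*41 = 125 + 2132 = 2257)
T + u = -31648 + 2257 = -29391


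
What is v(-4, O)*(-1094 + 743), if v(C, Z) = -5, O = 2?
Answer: 1755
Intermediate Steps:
v(-4, O)*(-1094 + 743) = -5*(-1094 + 743) = -5*(-351) = 1755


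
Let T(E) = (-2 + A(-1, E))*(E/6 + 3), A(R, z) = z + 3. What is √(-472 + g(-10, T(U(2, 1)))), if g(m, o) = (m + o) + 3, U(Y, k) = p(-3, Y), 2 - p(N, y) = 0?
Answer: I*√469 ≈ 21.656*I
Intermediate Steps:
p(N, y) = 2 (p(N, y) = 2 - 1*0 = 2 + 0 = 2)
A(R, z) = 3 + z
U(Y, k) = 2
T(E) = (1 + E)*(3 + E/6) (T(E) = (-2 + (3 + E))*(E/6 + 3) = (1 + E)*(E*(⅙) + 3) = (1 + E)*(E/6 + 3) = (1 + E)*(3 + E/6))
g(m, o) = 3 + m + o
√(-472 + g(-10, T(U(2, 1)))) = √(-472 + (3 - 10 + (3 + (⅙)*2² + (19/6)*2))) = √(-472 + (3 - 10 + (3 + (⅙)*4 + 19/3))) = √(-472 + (3 - 10 + (3 + ⅔ + 19/3))) = √(-472 + (3 - 10 + 10)) = √(-472 + 3) = √(-469) = I*√469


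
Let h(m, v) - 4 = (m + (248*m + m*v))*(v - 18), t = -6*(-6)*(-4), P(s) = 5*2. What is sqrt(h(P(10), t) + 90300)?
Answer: 2*I*sqrt(19949) ≈ 282.48*I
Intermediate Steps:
P(s) = 10
t = -144 (t = 36*(-4) = -144)
h(m, v) = 4 + (-18 + v)*(249*m + m*v) (h(m, v) = 4 + (m + (248*m + m*v))*(v - 18) = 4 + (249*m + m*v)*(-18 + v) = 4 + (-18 + v)*(249*m + m*v))
sqrt(h(P(10), t) + 90300) = sqrt((4 - 4482*10 + 10*(-144)**2 + 231*10*(-144)) + 90300) = sqrt((4 - 44820 + 10*20736 - 332640) + 90300) = sqrt((4 - 44820 + 207360 - 332640) + 90300) = sqrt(-170096 + 90300) = sqrt(-79796) = 2*I*sqrt(19949)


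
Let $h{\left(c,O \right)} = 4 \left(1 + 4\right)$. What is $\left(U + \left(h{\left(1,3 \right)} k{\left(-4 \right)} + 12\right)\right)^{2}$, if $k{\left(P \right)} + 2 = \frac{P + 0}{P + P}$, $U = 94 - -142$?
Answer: $47524$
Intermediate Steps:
$h{\left(c,O \right)} = 20$ ($h{\left(c,O \right)} = 4 \cdot 5 = 20$)
$U = 236$ ($U = 94 + 142 = 236$)
$k{\left(P \right)} = - \frac{3}{2}$ ($k{\left(P \right)} = -2 + \frac{P + 0}{P + P} = -2 + \frac{P}{2 P} = -2 + P \frac{1}{2 P} = -2 + \frac{1}{2} = - \frac{3}{2}$)
$\left(U + \left(h{\left(1,3 \right)} k{\left(-4 \right)} + 12\right)\right)^{2} = \left(236 + \left(20 \left(- \frac{3}{2}\right) + 12\right)\right)^{2} = \left(236 + \left(-30 + 12\right)\right)^{2} = \left(236 - 18\right)^{2} = 218^{2} = 47524$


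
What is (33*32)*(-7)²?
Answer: 51744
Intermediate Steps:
(33*32)*(-7)² = 1056*49 = 51744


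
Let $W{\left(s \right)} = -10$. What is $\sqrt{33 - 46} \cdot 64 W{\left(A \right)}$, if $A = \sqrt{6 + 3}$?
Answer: $- 640 i \sqrt{13} \approx - 2307.6 i$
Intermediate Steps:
$A = 3$ ($A = \sqrt{9} = 3$)
$\sqrt{33 - 46} \cdot 64 W{\left(A \right)} = \sqrt{33 - 46} \cdot 64 \left(-10\right) = \sqrt{-13} \cdot 64 \left(-10\right) = i \sqrt{13} \cdot 64 \left(-10\right) = 64 i \sqrt{13} \left(-10\right) = - 640 i \sqrt{13}$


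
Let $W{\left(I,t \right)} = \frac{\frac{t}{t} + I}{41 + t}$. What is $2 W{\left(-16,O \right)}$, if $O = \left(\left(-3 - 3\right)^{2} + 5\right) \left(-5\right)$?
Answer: $\frac{15}{82} \approx 0.18293$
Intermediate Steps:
$O = -205$ ($O = \left(\left(-6\right)^{2} + 5\right) \left(-5\right) = \left(36 + 5\right) \left(-5\right) = 41 \left(-5\right) = -205$)
$W{\left(I,t \right)} = \frac{1 + I}{41 + t}$
$2 W{\left(-16,O \right)} = 2 \frac{1 - 16}{41 - 205} = 2 \frac{1}{-164} \left(-15\right) = 2 \left(\left(- \frac{1}{164}\right) \left(-15\right)\right) = 2 \cdot \frac{15}{164} = \frac{15}{82}$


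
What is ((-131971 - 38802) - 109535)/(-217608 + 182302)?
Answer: 140154/17653 ≈ 7.9394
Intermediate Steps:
((-131971 - 38802) - 109535)/(-217608 + 182302) = (-170773 - 109535)/(-35306) = -280308*(-1/35306) = 140154/17653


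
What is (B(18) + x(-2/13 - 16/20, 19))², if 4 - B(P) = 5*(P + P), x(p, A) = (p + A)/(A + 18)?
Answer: 178174319449/5784025 ≈ 30805.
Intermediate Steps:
x(p, A) = (A + p)/(18 + A)
B(P) = 4 - 10*P (B(P) = 4 - 5*(P + P) = 4 - 5*2*P = 4 - 10*P)
(B(18) + x(-2/13 - 16/20, 19))² = ((4 - 10*18) + (19 + (-2/13 - 16/20))/(18 + 19))² = ((4 - 180) + (19 + (-2*1/13 - 16*1/20))/37)² = (-176 + (19 + (-2/13 - ⅘))/37)² = (-176 + (19 - 62/65)/37)² = (-176 + (1/37)*(1173/65))² = (-176 + 1173/2405)² = (-422107/2405)² = 178174319449/5784025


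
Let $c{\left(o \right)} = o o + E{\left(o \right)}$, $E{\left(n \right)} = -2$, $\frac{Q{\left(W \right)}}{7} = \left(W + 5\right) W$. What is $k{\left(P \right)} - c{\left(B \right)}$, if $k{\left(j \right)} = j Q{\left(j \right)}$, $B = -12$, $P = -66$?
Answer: $-1860154$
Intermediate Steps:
$Q{\left(W \right)} = 7 W \left(5 + W\right)$ ($Q{\left(W \right)} = 7 \left(W + 5\right) W = 7 \left(5 + W\right) W = 7 W \left(5 + W\right)$)
$c{\left(o \right)} = -2 + o^{2}$ ($c{\left(o \right)} = o o - 2 = o^{2} - 2 = -2 + o^{2}$)
$k{\left(j \right)} = 7 j^{2} \left(5 + j\right)$ ($k{\left(j \right)} = j 7 j \left(5 + j\right) = 7 j^{2} \left(5 + j\right)$)
$k{\left(P \right)} - c{\left(B \right)} = 7 \left(-66\right)^{2} \left(5 - 66\right) - \left(-2 + \left(-12\right)^{2}\right) = 7 \cdot 4356 \left(-61\right) - \left(-2 + 144\right) = -1860012 - 142 = -1860154$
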